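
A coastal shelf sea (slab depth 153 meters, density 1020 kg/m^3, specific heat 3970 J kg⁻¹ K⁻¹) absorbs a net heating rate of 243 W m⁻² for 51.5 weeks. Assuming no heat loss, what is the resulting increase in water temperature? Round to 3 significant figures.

12.2 K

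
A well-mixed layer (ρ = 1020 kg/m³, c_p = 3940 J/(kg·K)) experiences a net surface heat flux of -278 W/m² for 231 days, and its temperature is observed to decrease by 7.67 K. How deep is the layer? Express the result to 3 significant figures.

180 m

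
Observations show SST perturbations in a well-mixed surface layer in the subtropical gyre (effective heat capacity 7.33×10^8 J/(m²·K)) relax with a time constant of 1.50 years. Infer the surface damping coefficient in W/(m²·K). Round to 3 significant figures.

15.5

Areal heat capacity C = 7.33×10^8 J/(m²·K) (given).
τ = 1.50 years = 4.73×10^7 s.
λ = C / τ = 7.33×10^8 / 4.73×10^7 = 15.5 W/(m²·K).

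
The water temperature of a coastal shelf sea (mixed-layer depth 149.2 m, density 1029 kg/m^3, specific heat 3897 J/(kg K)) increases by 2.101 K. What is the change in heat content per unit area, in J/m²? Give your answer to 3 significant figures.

Areal heat capacity C = ρ c_p D = 1029 × 3897 × 149.2 = 5.98×10^8 J/(m^2 K).
ΔQ = C ΔT = 5.98×10^8 × 2.101 = 1.26×10^9 J/m².

1.26×10^9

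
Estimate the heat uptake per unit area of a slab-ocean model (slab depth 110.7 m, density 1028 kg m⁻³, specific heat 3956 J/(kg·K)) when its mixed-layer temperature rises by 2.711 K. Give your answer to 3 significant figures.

Areal heat capacity C = ρ c_p D = 1028 × 3956 × 110.7 = 4.50×10^8 J m⁻² K⁻¹.
ΔQ = C ΔT = 4.50×10^8 × 2.711 = 1.22×10^9 J/m².

1.22×10^9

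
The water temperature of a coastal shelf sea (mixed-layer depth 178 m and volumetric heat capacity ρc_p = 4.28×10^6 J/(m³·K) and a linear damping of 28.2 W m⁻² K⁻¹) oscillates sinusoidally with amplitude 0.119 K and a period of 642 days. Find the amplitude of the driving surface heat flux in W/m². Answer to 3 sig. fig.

10.8

Areal heat capacity C = ρc_p × D = 4.28×10^6 × 178 = 7.62×10^8 J m⁻² K⁻¹.
ω = 2π / 5.55×10^7 s = 1.13×10^-7 s⁻¹.
√((Cω)² + λ²) = √((86.3)² + 28.2²) = 90.8 W/(m²·K).
F₀ = A × √((Cω)²+λ²) = 0.119 × 90.8 = 10.8 W/m².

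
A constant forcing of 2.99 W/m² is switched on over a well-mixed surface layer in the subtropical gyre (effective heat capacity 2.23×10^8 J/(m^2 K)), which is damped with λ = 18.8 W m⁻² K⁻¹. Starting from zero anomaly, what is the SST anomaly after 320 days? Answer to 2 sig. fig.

Areal heat capacity C = 2.23×10^8 J/(m^2 K) (given).
τ = C / λ = 2.23×10^8 / 18.8 = 1.19×10^7 s.
Equilibrium anomaly ΔT_eq = F / λ = 2.99 / 18.8 = 0.159 K.
t = 320 days = 2.76×10^7 s, so t/τ = 2.33.
ΔT(t) = ΔT_eq (1 − e^(−t/τ)) = 0.159 × (1 − e^−2.33) = 0.144 K.

0.14 K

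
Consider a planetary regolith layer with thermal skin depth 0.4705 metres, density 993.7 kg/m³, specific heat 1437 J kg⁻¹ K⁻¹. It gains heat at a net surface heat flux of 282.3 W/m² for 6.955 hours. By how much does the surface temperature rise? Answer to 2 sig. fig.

11 K

Areal heat capacity C = ρ c_p D = 993.7 × 1437 × 0.4705 = 6.72×10^5 J/(m²·K).
Net heat input Q = F Δt = 282.3 × (6.955 hours × 3600 s/hour) = 7.07×10^6 J/m².
ΔT = Q / C = 7.07×10^6 / 6.72×10^5 = 10.5 K.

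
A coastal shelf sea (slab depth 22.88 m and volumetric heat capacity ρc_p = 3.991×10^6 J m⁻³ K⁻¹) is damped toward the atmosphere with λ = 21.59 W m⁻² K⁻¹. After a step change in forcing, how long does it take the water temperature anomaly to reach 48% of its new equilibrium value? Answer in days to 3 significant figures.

Areal heat capacity C = ρc_p × D = 3.991×10^6 × 22.88 = 9.13×10^7 J m⁻² K⁻¹.
τ = C / λ = 9.13×10^7 / 21.59 = 4.23×10^6 s.
Fraction reached: 1 − e^(−t/τ) = 0.48 ⇒ t = −τ ln(1 − 0.48) = τ × 0.654.
t = 2.77×10^6 s = 32.0 days.

32.0 days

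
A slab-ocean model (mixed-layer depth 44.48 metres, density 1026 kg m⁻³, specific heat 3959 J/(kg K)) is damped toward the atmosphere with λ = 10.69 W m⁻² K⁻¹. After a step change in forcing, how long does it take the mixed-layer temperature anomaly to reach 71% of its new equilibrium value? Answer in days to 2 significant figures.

Areal heat capacity C = ρ c_p D = 1026 × 3959 × 44.48 = 1.81×10^8 J/(m^2 K).
τ = C / λ = 1.81×10^8 / 10.69 = 1.69×10^7 s.
Fraction reached: 1 − e^(−t/τ) = 0.71 ⇒ t = −τ ln(1 − 0.71) = τ × 1.24.
t = 2.09×10^7 s = 242 days.

240 days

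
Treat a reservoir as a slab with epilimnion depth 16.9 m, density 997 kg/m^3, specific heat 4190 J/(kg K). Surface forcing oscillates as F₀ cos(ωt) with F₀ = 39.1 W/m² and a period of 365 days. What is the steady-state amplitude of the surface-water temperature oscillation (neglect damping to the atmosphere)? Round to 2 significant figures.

2.8 K

Areal heat capacity C = ρ c_p D = 997 × 4190 × 16.9 = 7.06×10^7 J/(m²·K).
Angular frequency ω = 2π / T = 2π / 3.15×10^7 s = 1.99×10^-7 s⁻¹.
Cω = 7.06×10^7 × 1.99×10^-7 = 14.1 W/(m²·K).
Amplitude A = F₀ / (Cω) = 39.1 / 14.1 = 2.78 K.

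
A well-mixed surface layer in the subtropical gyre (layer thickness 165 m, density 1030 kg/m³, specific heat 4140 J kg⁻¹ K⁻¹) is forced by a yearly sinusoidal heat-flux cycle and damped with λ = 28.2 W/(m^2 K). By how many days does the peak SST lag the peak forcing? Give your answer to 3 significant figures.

79.7 days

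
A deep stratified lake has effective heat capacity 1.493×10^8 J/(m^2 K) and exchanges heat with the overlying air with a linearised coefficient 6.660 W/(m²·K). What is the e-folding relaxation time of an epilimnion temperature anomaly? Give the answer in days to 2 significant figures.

260 days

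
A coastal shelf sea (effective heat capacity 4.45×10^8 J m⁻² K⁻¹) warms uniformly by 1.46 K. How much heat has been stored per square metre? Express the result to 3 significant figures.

Areal heat capacity C = 4.45×10^8 J m⁻² K⁻¹ (given).
ΔQ = C ΔT = 4.45×10^8 × 1.46 = 6.50×10^8 J/m².

6.50×10^8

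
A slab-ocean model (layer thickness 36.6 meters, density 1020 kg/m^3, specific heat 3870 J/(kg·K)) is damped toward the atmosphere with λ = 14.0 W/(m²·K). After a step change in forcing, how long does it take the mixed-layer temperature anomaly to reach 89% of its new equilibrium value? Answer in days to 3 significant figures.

Areal heat capacity C = ρ c_p D = 1020 × 3870 × 36.6 = 1.44×10^8 J m⁻² K⁻¹.
τ = C / λ = 1.44×10^8 / 14.0 = 1.03×10^7 s.
Fraction reached: 1 − e^(−t/τ) = 0.89 ⇒ t = −τ ln(1 − 0.89) = τ × 2.21.
t = 2.28×10^7 s = 264 days.

264 days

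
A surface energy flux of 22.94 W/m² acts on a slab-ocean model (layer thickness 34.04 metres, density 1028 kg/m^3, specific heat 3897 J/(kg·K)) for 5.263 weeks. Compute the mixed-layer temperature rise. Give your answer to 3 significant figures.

0.535 K

Areal heat capacity C = ρ c_p D = 1028 × 3897 × 34.04 = 1.36×10^8 J m⁻² K⁻¹.
Net heat input Q = F Δt = 22.94 × (5.263 weeks × 6.048×10^5 s/week) = 7.30×10^7 J/m².
ΔT = Q / C = 7.30×10^7 / 1.36×10^8 = 0.535 K.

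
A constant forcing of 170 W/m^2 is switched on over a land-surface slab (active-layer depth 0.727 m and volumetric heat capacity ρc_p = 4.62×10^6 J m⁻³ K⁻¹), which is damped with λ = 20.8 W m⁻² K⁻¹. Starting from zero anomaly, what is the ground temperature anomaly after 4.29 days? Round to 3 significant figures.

7.35 K

Areal heat capacity C = ρc_p × D = 4.62×10^6 × 0.727 = 3.36×10^6 J/(m^2 K).
τ = C / λ = 3.36×10^6 / 20.8 = 1.61×10^5 s.
Equilibrium anomaly ΔT_eq = F / λ = 170 / 20.8 = 8.17 K.
t = 4.29 days = 3.71×10^5 s, so t/τ = 2.30.
ΔT(t) = ΔT_eq (1 − e^(−t/τ)) = 8.17 × (1 − e^−2.30) = 7.35 K.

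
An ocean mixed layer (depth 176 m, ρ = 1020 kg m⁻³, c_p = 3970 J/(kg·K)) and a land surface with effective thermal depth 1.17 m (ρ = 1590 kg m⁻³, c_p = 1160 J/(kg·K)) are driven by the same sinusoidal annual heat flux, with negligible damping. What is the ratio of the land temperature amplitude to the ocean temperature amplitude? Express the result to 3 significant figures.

C_ocean = 1020 × 3970 × 176 = 7.13×10^8 J/(m²·K).
C_land = 1590 × 1160 × 1.17 = 2.16×10^6 J/(m²·K).
Undamped amplitude ∝ 1/C, so A_land/A_ocean = C_ocean/C_land = 330.

330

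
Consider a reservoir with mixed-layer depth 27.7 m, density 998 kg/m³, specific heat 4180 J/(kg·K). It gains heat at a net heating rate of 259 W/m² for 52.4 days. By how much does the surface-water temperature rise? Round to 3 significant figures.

Areal heat capacity C = ρ c_p D = 998 × 4180 × 27.7 = 1.16×10^8 J m⁻² K⁻¹.
Net heat input Q = F Δt = 259 × (52.4 days × 86400 s/day) = 1.17×10^9 J/m².
ΔT = Q / C = 1.17×10^9 / 1.16×10^8 = 10.1 K.

10.1 K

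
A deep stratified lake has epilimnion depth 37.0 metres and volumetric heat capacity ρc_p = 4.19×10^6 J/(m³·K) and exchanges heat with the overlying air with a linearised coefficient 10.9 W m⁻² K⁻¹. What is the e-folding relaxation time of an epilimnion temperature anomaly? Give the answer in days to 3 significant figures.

165 days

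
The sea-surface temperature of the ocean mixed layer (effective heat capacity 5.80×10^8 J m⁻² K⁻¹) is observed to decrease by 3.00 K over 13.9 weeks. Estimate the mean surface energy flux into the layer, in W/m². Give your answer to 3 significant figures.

-207

Areal heat capacity C = 5.80×10^8 J m⁻² K⁻¹ (given).
Required heat per unit area: Q = C ΔT = 5.80×10^8 × -3.00 = -1.74×10^9 J/m².
Flux F = Q / Δt = -1.74×10^9 / 8.41×10^6 s = -207 W/m².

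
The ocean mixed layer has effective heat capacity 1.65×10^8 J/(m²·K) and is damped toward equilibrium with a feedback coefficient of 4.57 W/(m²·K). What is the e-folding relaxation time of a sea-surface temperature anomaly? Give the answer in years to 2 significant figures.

Areal heat capacity C = 1.65×10^8 J/(m²·K) (given).
Relaxation time τ = C / λ = 1.65×10^8 / 4.57 = 3.61×10^7 s.
In years: 3.61×10^7 s / (3.156×10^7 s/year) = 1.14 years.

1.1 years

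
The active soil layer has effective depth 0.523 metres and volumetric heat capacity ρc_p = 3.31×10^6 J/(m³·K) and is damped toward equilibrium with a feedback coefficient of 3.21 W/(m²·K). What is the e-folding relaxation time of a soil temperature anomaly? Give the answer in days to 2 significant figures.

6.2 days

Areal heat capacity C = ρc_p × D = 3.31×10^6 × 0.523 = 1.73×10^6 J/(m^2 K).
Relaxation time τ = C / λ = 1.73×10^6 / 3.21 = 5.39×10^5 s.
In days: 5.39×10^5 s / (86400 s/day) = 6.24 days.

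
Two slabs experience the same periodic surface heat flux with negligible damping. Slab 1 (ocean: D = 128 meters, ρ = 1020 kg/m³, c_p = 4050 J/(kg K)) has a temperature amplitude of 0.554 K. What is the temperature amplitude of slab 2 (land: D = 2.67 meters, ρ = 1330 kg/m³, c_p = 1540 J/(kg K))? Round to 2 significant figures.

54 K

C_ocean = 5.29×10^8 J/(m²·K); C_land = 5.47×10^6 J/(m²·K).
A ∝ 1/C ⇒ A_land = A_ocean × C_ocean/C_land = 0.554 × 96.7 = 53.6 K.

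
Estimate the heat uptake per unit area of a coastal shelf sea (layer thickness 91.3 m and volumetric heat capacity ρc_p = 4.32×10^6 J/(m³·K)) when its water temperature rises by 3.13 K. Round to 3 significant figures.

1.23×10^9

Areal heat capacity C = ρc_p × D = 4.32×10^6 × 91.3 = 3.94×10^8 J m⁻² K⁻¹.
ΔQ = C ΔT = 3.94×10^8 × 3.13 = 1.23×10^9 J/m².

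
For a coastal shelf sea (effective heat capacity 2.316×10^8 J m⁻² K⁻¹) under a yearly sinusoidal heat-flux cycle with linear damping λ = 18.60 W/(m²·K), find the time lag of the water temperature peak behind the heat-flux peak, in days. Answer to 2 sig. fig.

69 days

Areal heat capacity C = 2.316×10^8 J m⁻² K⁻¹ (given).
ω = 2π / 3.15×10^7 s = 1.99×10^-7 s⁻¹.
Phase lag φ = arctan(Cω/λ) = arctan(46.1/18.60) = 1.19 rad.
Time lag = φ / ω = 1.19 / 1.99×10^-7 = 5.96×10^6 s = 69.0 days.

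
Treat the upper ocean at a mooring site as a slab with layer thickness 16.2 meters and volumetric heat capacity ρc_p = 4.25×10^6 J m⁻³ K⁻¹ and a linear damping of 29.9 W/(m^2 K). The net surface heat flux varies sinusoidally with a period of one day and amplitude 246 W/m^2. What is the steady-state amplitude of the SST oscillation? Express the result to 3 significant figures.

Areal heat capacity C = ρc_p × D = 4.25×10^6 × 16.2 = 6.88×10^7 J/(m²·K).
Angular frequency ω = 2π / T = 2π / 86400 s = 7.27×10^-5 s⁻¹.
√((Cω)² + λ²) = √((5010)² + 29.9²) = 5010 W/(m²·K).
Amplitude A = F₀ / √((Cω)²+λ²) = 246 / 5010 = 0.0491 K.

0.0491 K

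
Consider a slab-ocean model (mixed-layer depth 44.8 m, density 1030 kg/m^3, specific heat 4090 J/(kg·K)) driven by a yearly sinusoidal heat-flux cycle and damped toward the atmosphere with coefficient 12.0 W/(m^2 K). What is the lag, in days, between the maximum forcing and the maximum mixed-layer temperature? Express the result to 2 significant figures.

73 days

Areal heat capacity C = ρ c_p D = 1030 × 4090 × 44.8 = 1.89×10^8 J/(m²·K).
ω = 2π / 3.15×10^7 s = 1.99×10^-7 s⁻¹.
Phase lag φ = arctan(Cω/λ) = arctan(37.6/12.0) = 1.26 rad.
Time lag = φ / ω = 1.26 / 1.99×10^-7 = 6.33×10^6 s = 73.3 days.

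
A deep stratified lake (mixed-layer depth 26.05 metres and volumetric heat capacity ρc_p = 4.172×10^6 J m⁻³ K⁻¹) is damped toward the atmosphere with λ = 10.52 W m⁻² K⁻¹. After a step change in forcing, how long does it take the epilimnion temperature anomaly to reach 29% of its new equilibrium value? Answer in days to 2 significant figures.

Areal heat capacity C = ρc_p × D = 4.172×10^6 × 26.05 = 1.09×10^8 J/(m^2 K).
τ = C / λ = 1.09×10^8 / 10.52 = 1.03×10^7 s.
Fraction reached: 1 − e^(−t/τ) = 0.29 ⇒ t = −τ ln(1 − 0.29) = τ × 0.342.
t = 3.54×10^6 s = 41.0 days.

41 days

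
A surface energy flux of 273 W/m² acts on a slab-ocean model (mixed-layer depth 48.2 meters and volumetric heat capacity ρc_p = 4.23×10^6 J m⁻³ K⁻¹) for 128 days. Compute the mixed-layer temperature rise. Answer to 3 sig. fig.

Areal heat capacity C = ρc_p × D = 4.23×10^6 × 48.2 = 2.04×10^8 J/(m²·K).
Net heat input Q = F Δt = 273 × (128 days × 86400 s/day) = 3.02×10^9 J/m².
ΔT = Q / C = 3.02×10^9 / 2.04×10^8 = 14.8 K.

14.8 K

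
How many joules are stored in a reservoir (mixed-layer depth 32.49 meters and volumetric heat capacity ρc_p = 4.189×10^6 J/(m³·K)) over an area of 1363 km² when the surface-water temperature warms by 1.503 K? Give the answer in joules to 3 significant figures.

2.79×10^17 J

Areal heat capacity C = ρc_p × D = 4.189×10^6 × 32.49 = 1.36×10^8 J m⁻² K⁻¹.
Heat per unit area: q = C ΔT = 1.36×10^8 × 1.503 = 2.05×10^8 J/m².
Total heat: Q = q × A = 2.05×10^8 × (1363 × 10⁶ m²) = 2.79×10^17 J.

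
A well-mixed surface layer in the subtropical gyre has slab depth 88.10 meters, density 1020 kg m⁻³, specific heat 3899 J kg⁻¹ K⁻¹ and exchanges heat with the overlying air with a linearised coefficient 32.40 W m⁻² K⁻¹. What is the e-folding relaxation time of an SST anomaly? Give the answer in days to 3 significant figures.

Areal heat capacity C = ρ c_p D = 1020 × 3899 × 88.10 = 3.50×10^8 J/(m^2 K).
Relaxation time τ = C / λ = 3.50×10^8 / 32.40 = 1.08×10^7 s.
In days: 1.08×10^7 s / (86400 s/day) = 125 days.

125 days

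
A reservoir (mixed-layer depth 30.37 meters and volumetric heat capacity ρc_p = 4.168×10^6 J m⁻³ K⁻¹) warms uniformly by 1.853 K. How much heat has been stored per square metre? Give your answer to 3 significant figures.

Areal heat capacity C = ρc_p × D = 4.168×10^6 × 30.37 = 1.27×10^8 J m⁻² K⁻¹.
ΔQ = C ΔT = 1.27×10^8 × 1.853 = 2.35×10^8 J/m².

2.35×10^8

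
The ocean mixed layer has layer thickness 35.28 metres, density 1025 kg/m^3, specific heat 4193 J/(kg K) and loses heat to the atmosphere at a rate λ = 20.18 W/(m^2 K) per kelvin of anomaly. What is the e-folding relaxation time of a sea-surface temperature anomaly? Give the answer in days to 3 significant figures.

87.0 days

Areal heat capacity C = ρ c_p D = 1025 × 4193 × 35.28 = 1.52×10^8 J/(m²·K).
Relaxation time τ = C / λ = 1.52×10^8 / 20.18 = 7.51×10^6 s.
In days: 7.51×10^6 s / (86400 s/day) = 87.0 days.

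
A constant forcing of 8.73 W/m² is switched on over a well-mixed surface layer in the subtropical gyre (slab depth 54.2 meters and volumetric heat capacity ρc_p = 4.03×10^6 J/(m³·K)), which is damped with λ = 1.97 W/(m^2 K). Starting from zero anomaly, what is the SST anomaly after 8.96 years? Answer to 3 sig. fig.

Areal heat capacity C = ρc_p × D = 4.03×10^6 × 54.2 = 2.18×10^8 J m⁻² K⁻¹.
τ = C / λ = 2.18×10^8 / 1.97 = 1.11×10^8 s.
Equilibrium anomaly ΔT_eq = F / λ = 8.73 / 1.97 = 4.43 K.
t = 8.96 years = 2.83×10^8 s, so t/τ = 2.55.
ΔT(t) = ΔT_eq (1 − e^(−t/τ)) = 4.43 × (1 − e^−2.55) = 4.09 K.

4.09 K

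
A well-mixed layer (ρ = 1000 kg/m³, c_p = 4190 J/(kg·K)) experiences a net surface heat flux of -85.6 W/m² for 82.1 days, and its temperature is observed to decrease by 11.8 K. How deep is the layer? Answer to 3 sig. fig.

Heat input Q = F Δt = -85.6 × 7.09×10^6 s = -6.07×10^8 J/m².
Required areal heat capacity C = Q / ΔT = 5.15×10^7 J/(m²·K).
Depth D = C / (ρ c_p) = 5.15×10^7 / (1000 × 4190) = 12.3 m.

12.3 m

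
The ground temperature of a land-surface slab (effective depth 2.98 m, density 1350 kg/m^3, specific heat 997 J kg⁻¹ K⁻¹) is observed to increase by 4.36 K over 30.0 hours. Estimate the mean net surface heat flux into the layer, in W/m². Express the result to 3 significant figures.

Areal heat capacity C = ρ c_p D = 1350 × 997 × 2.98 = 4.01×10^6 J m⁻² K⁻¹.
Required heat per unit area: Q = C ΔT = 4.01×10^6 × 4.36 = 1.75×10^7 J/m².
Flux F = Q / Δt = 1.75×10^7 / 1.08×10^5 s = 162 W/m².

162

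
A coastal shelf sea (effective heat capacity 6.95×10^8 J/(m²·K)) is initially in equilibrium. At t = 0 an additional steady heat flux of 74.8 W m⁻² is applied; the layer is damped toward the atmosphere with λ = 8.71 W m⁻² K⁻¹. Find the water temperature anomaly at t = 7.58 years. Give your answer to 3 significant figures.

8.16 K

Areal heat capacity C = 6.95×10^8 J/(m²·K) (given).
τ = C / λ = 6.95×10^8 / 8.71 = 7.98×10^7 s.
Equilibrium anomaly ΔT_eq = F / λ = 74.8 / 8.71 = 8.59 K.
t = 7.58 years = 2.39×10^8 s, so t/τ = 3.00.
ΔT(t) = ΔT_eq (1 − e^(−t/τ)) = 8.59 × (1 − e^−3.00) = 8.16 K.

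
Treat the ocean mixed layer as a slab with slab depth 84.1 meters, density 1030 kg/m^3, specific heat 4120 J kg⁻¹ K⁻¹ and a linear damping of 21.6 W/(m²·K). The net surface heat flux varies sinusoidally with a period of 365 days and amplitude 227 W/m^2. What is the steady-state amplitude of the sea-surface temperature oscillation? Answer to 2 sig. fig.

Areal heat capacity C = ρ c_p D = 1030 × 4120 × 84.1 = 3.57×10^8 J m⁻² K⁻¹.
Angular frequency ω = 2π / T = 2π / 3.15×10^7 s = 1.99×10^-7 s⁻¹.
√((Cω)² + λ²) = √((71.1)² + 21.6²) = 74.3 W/(m²·K).
Amplitude A = F₀ / √((Cω)²+λ²) = 227 / 74.3 = 3.05 K.

3.1 K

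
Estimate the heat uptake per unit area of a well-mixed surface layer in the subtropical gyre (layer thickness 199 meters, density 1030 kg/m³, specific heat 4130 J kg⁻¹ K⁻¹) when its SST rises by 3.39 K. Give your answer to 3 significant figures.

Areal heat capacity C = ρ c_p D = 1030 × 4130 × 199 = 8.47×10^8 J/(m^2 K).
ΔQ = C ΔT = 8.47×10^8 × 3.39 = 2.87×10^9 J/m².

2.87×10^9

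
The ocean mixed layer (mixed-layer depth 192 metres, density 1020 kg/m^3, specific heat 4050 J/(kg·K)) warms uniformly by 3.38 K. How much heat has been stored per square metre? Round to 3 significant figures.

2.68×10^9

Areal heat capacity C = ρ c_p D = 1020 × 4050 × 192 = 7.93×10^8 J/(m^2 K).
ΔQ = C ΔT = 7.93×10^8 × 3.38 = 2.68×10^9 J/m².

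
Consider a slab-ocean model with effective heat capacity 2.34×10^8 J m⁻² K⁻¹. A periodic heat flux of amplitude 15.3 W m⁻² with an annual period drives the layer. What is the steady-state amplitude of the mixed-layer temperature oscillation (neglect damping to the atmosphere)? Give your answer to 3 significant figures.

0.328 K

Areal heat capacity C = 2.34×10^8 J m⁻² K⁻¹ (given).
Angular frequency ω = 2π / T = 2π / 3.15×10^7 s = 1.99×10^-7 s⁻¹.
Cω = 2.34×10^8 × 1.99×10^-7 = 46.6 W/(m²·K).
Amplitude A = F₀ / (Cω) = 15.3 / 46.6 = 0.328 K.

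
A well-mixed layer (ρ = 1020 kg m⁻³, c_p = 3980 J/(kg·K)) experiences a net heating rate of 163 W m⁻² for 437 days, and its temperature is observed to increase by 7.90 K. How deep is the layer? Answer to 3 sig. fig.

Heat input Q = F Δt = 163 × 3.78×10^7 s = 6.15×10^9 J/m².
Required areal heat capacity C = Q / ΔT = 7.79×10^8 J/(m²·K).
Depth D = C / (ρ c_p) = 7.79×10^8 / (1020 × 3980) = 192 m.

192 m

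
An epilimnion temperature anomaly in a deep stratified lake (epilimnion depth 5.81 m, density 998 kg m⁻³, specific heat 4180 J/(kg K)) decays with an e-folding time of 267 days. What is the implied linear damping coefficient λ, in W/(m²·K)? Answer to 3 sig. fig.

1.05

Areal heat capacity C = ρ c_p D = 998 × 4180 × 5.81 = 2.42×10^7 J/(m²·K).
τ = 267 days = 2.31×10^7 s.
λ = C / τ = 2.42×10^7 / 2.31×10^7 = 1.05 W/(m²·K).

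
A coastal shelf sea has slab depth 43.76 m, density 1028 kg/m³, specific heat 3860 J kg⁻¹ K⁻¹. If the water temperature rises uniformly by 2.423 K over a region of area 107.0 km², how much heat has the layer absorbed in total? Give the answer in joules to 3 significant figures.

4.50×10^16 J

Areal heat capacity C = ρ c_p D = 1028 × 3860 × 43.76 = 1.74×10^8 J/(m^2 K).
Heat per unit area: q = C ΔT = 1.74×10^8 × 2.423 = 4.21×10^8 J/m².
Total heat: Q = q × A = 4.21×10^8 × (107.0 × 10⁶ m²) = 4.50×10^16 J.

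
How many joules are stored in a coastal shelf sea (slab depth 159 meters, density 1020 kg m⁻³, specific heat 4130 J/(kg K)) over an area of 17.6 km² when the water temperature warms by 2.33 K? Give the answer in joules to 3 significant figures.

2.75×10^16 J

Areal heat capacity C = ρ c_p D = 1020 × 4130 × 159 = 6.70×10^8 J/(m^2 K).
Heat per unit area: q = C ΔT = 6.70×10^8 × 2.33 = 1.56×10^9 J/m².
Total heat: Q = q × A = 1.56×10^9 × (17.6 × 10⁶ m²) = 2.75×10^16 J.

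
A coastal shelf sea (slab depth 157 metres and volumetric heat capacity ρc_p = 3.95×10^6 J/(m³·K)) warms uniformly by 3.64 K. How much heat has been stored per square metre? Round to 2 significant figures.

Areal heat capacity C = ρc_p × D = 3.95×10^6 × 157 = 6.20×10^8 J m⁻² K⁻¹.
ΔQ = C ΔT = 6.20×10^8 × 3.64 = 2.26×10^9 J/m².

2.3×10^9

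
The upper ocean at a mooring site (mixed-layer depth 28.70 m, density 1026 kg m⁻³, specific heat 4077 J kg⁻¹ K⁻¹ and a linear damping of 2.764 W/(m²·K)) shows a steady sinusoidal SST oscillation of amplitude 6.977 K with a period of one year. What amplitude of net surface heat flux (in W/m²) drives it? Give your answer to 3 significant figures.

168

Areal heat capacity C = ρ c_p D = 1026 × 4077 × 28.70 = 1.20×10^8 J/(m²·K).
ω = 2π / 3.15×10^7 s = 1.99×10^-7 s⁻¹.
√((Cω)² + λ²) = √((23.9)² + 2.764²) = 24.1 W/(m²·K).
F₀ = A × √((Cω)²+λ²) = 6.977 × 24.1 = 168 W/m².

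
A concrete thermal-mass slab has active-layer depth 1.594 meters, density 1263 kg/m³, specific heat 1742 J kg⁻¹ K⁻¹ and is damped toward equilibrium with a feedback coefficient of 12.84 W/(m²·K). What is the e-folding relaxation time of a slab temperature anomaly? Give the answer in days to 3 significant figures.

3.16 days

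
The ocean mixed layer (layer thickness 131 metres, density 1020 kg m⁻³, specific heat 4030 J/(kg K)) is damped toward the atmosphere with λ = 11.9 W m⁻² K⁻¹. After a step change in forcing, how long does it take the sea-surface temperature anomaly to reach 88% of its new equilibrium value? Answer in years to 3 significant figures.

Areal heat capacity C = ρ c_p D = 1020 × 4030 × 131 = 5.38×10^8 J/(m^2 K).
τ = C / λ = 5.38×10^8 / 11.9 = 4.53×10^7 s.
Fraction reached: 1 − e^(−t/τ) = 0.88 ⇒ t = −τ ln(1 − 0.88) = τ × 2.12.
t = 9.59×10^7 s = 3.04 years.

3.04 years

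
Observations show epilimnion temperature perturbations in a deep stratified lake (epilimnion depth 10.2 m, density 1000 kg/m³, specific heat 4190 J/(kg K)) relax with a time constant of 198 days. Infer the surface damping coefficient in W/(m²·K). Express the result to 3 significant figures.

Areal heat capacity C = ρ c_p D = 1000 × 4190 × 10.2 = 4.27×10^7 J/(m²·K).
τ = 198 days = 1.71×10^7 s.
λ = C / τ = 4.27×10^7 / 1.71×10^7 = 2.50 W/(m²·K).

2.50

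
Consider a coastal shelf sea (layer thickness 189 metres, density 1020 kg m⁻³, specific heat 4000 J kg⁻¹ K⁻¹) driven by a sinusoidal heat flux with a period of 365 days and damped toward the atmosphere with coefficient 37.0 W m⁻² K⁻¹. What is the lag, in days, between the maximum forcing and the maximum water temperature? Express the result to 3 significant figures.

77.5 days

Areal heat capacity C = ρ c_p D = 1020 × 4000 × 189 = 7.71×10^8 J/(m²·K).
ω = 2π / 3.15×10^7 s = 1.99×10^-7 s⁻¹.
Phase lag φ = arctan(Cω/λ) = arctan(154/37.0) = 1.33 rad.
Time lag = φ / ω = 1.33 / 1.99×10^-7 = 6.70×10^6 s = 77.5 days.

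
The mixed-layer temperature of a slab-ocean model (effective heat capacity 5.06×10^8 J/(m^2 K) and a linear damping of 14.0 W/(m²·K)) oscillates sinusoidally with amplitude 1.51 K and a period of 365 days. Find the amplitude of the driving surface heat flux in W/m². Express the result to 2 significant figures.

150

Areal heat capacity C = 5.06×10^8 J/(m^2 K) (given).
ω = 2π / 3.15×10^7 s = 1.99×10^-7 s⁻¹.
√((Cω)² + λ²) = √((101)² + 14.0²) = 102 W/(m²·K).
F₀ = A × √((Cω)²+λ²) = 1.51 × 102 = 154 W/m².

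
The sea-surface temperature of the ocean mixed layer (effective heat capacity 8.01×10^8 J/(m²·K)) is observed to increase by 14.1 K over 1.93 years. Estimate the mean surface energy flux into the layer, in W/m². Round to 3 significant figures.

185

Areal heat capacity C = 8.01×10^8 J/(m²·K) (given).
Required heat per unit area: Q = C ΔT = 8.01×10^8 × 14.1 = 1.13×10^10 J/m².
Flux F = Q / Δt = 1.13×10^10 / 6.09×10^7 s = 185 W/m².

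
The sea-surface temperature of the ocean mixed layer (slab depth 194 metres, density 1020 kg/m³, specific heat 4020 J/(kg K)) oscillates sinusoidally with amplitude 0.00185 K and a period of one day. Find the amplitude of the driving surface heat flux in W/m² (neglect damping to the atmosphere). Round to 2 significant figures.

110

Areal heat capacity C = ρ c_p D = 1020 × 4020 × 194 = 7.95×10^8 J/(m^2 K).
ω = 2π / 86400 s = 7.27×10^-5 s⁻¹.
Cω = 7.95×10^8 × 7.27×10^-5 = 57800 W/(m²·K).
F₀ = A × Cω = 0.00185 × 57800 = 107 W/m².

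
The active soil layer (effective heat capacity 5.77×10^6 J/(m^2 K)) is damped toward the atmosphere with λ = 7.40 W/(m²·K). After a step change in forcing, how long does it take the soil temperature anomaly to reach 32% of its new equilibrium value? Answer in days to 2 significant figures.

Areal heat capacity C = 5.77×10^6 J/(m^2 K) (given).
τ = C / λ = 5.77×10^6 / 7.40 = 7.80×10^5 s.
Fraction reached: 1 − e^(−t/τ) = 0.32 ⇒ t = −τ ln(1 − 0.32) = τ × 0.386.
t = 3.01×10^5 s = 3.48 days.

3.5 days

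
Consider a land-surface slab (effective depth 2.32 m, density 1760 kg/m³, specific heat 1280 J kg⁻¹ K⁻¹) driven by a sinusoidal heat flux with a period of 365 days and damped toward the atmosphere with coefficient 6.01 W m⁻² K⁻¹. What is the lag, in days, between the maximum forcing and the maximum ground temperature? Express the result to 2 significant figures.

Areal heat capacity C = ρ c_p D = 1760 × 1280 × 2.32 = 5.23×10^6 J/(m^2 K).
ω = 2π / 3.15×10^7 s = 1.99×10^-7 s⁻¹.
Phase lag φ = arctan(Cω/λ) = arctan(1.04/6.01) = 0.172 rad.
Time lag = φ / ω = 0.172 / 1.99×10^-7 = 8.61×10^5 s = 9.97 days.

10 days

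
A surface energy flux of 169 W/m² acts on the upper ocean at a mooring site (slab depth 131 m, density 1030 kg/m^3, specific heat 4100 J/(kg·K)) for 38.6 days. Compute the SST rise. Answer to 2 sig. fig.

Areal heat capacity C = ρ c_p D = 1030 × 4100 × 131 = 5.53×10^8 J/(m²·K).
Net heat input Q = F Δt = 169 × (38.6 days × 86400 s/day) = 5.64×10^8 J/m².
ΔT = Q / C = 5.64×10^8 / 5.53×10^8 = 1.02 K.

1.0 K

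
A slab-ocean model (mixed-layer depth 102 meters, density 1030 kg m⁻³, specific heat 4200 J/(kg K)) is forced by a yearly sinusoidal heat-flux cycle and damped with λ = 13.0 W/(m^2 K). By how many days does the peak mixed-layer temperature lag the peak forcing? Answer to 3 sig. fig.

Areal heat capacity C = ρ c_p D = 1030 × 4200 × 102 = 4.41×10^8 J m⁻² K⁻¹.
ω = 2π / 3.15×10^7 s = 1.99×10^-7 s⁻¹.
Phase lag φ = arctan(Cω/λ) = arctan(87.9/13.0) = 1.42 rad.
Time lag = φ / ω = 1.42 / 1.99×10^-7 = 7.15×10^6 s = 82.7 days.

82.7 days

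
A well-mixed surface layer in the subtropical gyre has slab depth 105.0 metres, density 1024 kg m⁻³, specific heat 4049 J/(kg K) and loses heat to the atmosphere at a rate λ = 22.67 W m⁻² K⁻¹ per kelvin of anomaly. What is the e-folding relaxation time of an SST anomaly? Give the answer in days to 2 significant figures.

220 days

Areal heat capacity C = ρ c_p D = 1024 × 4049 × 105.0 = 4.35×10^8 J/(m^2 K).
Relaxation time τ = C / λ = 4.35×10^8 / 22.67 = 1.92×10^7 s.
In days: 1.92×10^7 s / (86400 s/day) = 222 days.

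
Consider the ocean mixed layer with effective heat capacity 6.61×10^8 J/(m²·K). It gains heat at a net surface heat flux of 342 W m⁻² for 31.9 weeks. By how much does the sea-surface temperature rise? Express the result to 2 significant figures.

10 K

Areal heat capacity C = 6.61×10^8 J/(m²·K) (given).
Net heat input Q = F Δt = 342 × (31.9 weeks × 6.048×10^5 s/week) = 6.60×10^9 J/m².
ΔT = Q / C = 6.60×10^9 / 6.61×10^8 = 9.98 K.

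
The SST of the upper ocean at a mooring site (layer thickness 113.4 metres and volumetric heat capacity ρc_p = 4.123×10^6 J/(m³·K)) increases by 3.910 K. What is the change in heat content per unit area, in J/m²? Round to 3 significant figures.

1.83×10^9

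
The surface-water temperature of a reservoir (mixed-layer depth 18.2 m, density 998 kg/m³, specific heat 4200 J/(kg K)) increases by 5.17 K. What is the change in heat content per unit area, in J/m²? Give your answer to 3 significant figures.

Areal heat capacity C = ρ c_p D = 998 × 4200 × 18.2 = 7.63×10^7 J/(m²·K).
ΔQ = C ΔT = 7.63×10^7 × 5.17 = 3.94×10^8 J/m².

3.94×10^8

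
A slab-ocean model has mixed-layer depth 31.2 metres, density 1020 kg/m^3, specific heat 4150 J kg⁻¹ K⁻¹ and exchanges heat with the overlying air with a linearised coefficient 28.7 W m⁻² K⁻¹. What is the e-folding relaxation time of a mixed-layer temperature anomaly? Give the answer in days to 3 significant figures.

Areal heat capacity C = ρ c_p D = 1020 × 4150 × 31.2 = 1.32×10^8 J m⁻² K⁻¹.
Relaxation time τ = C / λ = 1.32×10^8 / 28.7 = 4.60×10^6 s.
In days: 4.60×10^6 s / (86400 s/day) = 53.3 days.

53.3 days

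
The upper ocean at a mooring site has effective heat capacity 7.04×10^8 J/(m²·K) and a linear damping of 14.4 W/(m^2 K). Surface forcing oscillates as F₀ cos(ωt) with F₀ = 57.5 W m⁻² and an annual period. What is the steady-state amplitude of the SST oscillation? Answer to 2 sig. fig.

Areal heat capacity C = 7.04×10^8 J/(m²·K) (given).
Angular frequency ω = 2π / T = 2π / 3.15×10^7 s = 1.99×10^-7 s⁻¹.
√((Cω)² + λ²) = √((140)² + 14.4²) = 141 W/(m²·K).
Amplitude A = F₀ / √((Cω)²+λ²) = 57.5 / 141 = 0.408 K.

0.41 K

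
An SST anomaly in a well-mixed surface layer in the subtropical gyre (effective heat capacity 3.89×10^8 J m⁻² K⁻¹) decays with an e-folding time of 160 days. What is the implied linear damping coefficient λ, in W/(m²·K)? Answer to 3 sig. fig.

Areal heat capacity C = 3.89×10^8 J m⁻² K⁻¹ (given).
τ = 160 days = 1.38×10^7 s.
λ = C / τ = 3.89×10^8 / 1.38×10^7 = 28.1 W/(m²·K).

28.1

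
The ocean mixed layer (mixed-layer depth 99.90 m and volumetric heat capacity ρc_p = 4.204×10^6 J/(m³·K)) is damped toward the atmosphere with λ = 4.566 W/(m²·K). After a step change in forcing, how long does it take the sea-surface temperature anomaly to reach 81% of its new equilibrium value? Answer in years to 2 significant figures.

4.8 years

Areal heat capacity C = ρc_p × D = 4.204×10^6 × 99.90 = 4.20×10^8 J/(m²·K).
τ = C / λ = 4.20×10^8 / 4.566 = 9.20×10^7 s.
Fraction reached: 1 − e^(−t/τ) = 0.81 ⇒ t = −τ ln(1 − 0.81) = τ × 1.66.
t = 1.53×10^8 s = 4.84 years.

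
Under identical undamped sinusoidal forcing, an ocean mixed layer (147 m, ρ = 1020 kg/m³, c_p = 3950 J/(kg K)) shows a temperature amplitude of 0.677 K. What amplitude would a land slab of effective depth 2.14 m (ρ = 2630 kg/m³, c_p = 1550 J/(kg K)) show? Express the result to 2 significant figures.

C_ocean = 5.92×10^8 J/(m²·K); C_land = 8.72×10^6 J/(m²·K).
A ∝ 1/C ⇒ A_land = A_ocean × C_ocean/C_land = 0.677 × 67.9 = 46.0 K.

46 K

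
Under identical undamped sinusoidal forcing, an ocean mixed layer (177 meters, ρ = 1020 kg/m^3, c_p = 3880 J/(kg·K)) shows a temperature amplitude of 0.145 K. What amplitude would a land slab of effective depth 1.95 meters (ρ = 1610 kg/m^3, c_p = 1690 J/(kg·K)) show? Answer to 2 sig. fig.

C_ocean = 7.00×10^8 J/(m²·K); C_land = 5.31×10^6 J/(m²·K).
A ∝ 1/C ⇒ A_land = A_ocean × C_ocean/C_land = 0.145 × 132 = 19.1 K.

19 K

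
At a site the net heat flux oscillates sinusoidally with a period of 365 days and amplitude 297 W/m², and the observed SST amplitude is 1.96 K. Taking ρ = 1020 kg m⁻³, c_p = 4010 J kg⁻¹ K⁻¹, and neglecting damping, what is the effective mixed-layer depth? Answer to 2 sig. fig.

190 m

ω = 2π / 3.15×10^7 s = 1.99×10^-7 s⁻¹.
Required C = F₀ / (A ω) = 297 / (1.96 × 1.99×10^-7) = 7.61×10^8 J/(m²·K).
D = C / (ρ c_p) = 7.61×10^8 / (1020 × 4010) = 186 m.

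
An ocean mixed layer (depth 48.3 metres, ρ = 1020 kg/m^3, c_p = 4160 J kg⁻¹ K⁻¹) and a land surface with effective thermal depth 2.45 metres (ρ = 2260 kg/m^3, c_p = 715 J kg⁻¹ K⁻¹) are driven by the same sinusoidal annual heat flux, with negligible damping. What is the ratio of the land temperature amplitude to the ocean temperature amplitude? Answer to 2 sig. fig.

52

C_ocean = 1020 × 4160 × 48.3 = 2.05×10^8 J/(m²·K).
C_land = 2260 × 715 × 2.45 = 3.96×10^6 J/(m²·K).
Undamped amplitude ∝ 1/C, so A_land/A_ocean = C_ocean/C_land = 51.8.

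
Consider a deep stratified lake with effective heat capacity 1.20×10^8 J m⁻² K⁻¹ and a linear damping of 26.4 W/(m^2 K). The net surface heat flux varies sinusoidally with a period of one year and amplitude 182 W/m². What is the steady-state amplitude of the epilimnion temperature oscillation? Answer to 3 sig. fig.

Areal heat capacity C = 1.20×10^8 J m⁻² K⁻¹ (given).
Angular frequency ω = 2π / T = 2π / 3.15×10^7 s = 1.99×10^-7 s⁻¹.
√((Cω)² + λ²) = √((23.9)² + 26.4²) = 35.6 W/(m²·K).
Amplitude A = F₀ / √((Cω)²+λ²) = 182 / 35.6 = 5.11 K.

5.11 K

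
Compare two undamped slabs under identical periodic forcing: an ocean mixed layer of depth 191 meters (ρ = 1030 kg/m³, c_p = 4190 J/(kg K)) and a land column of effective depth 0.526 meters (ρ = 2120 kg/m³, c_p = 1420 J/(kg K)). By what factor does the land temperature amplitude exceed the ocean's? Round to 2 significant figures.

520

C_ocean = 1030 × 4190 × 191 = 8.24×10^8 J/(m²·K).
C_land = 2120 × 1420 × 0.526 = 1.58×10^6 J/(m²·K).
Undamped amplitude ∝ 1/C, so A_land/A_ocean = C_ocean/C_land = 521.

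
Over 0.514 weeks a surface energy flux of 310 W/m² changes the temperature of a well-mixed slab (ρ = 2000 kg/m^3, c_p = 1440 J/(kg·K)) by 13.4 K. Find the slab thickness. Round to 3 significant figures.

2.50 m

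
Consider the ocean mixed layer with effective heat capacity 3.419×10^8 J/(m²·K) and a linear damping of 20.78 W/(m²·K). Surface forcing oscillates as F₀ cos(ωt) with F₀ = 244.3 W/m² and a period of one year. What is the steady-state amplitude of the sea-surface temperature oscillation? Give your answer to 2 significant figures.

3.4 K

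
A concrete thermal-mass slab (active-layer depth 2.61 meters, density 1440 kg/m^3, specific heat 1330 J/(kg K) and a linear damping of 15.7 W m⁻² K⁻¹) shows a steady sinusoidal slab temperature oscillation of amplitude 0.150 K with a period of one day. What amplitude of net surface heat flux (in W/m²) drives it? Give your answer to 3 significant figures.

54.6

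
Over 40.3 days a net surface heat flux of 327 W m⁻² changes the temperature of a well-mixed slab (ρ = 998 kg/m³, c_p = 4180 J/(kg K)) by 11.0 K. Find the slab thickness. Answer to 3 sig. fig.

Heat input Q = F Δt = 327 × 3.48×10^6 s = 1.14×10^9 J/m².
Required areal heat capacity C = Q / ΔT = 1.04×10^8 J/(m²·K).
Depth D = C / (ρ c_p) = 1.04×10^8 / (998 × 4180) = 24.8 m.

24.8 m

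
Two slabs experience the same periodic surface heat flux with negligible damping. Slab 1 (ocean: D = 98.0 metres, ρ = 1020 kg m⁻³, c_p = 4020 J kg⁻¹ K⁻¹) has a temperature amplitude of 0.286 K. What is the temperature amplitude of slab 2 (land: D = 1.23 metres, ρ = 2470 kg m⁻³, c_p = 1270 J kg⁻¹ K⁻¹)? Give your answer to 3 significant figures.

C_ocean = 4.02×10^8 J/(m²·K); C_land = 3.86×10^6 J/(m²·K).
A ∝ 1/C ⇒ A_land = A_ocean × C_ocean/C_land = 0.286 × 104 = 29.8 K.

29.8 K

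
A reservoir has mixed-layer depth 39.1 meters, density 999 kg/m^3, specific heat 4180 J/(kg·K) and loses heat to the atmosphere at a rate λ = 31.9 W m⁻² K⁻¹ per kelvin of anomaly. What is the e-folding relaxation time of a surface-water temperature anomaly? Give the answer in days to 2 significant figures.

Areal heat capacity C = ρ c_p D = 999 × 4180 × 39.1 = 1.63×10^8 J m⁻² K⁻¹.
Relaxation time τ = C / λ = 1.63×10^8 / 31.9 = 5.12×10^6 s.
In days: 5.12×10^6 s / (86400 s/day) = 59.2 days.

59 days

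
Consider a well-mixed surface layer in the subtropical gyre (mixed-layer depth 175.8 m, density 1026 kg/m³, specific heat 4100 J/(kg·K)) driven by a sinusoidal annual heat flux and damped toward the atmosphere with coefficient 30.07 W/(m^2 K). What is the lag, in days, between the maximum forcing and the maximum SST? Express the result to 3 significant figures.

Areal heat capacity C = ρ c_p D = 1026 × 4100 × 175.8 = 7.40×10^8 J/(m^2 K).
ω = 2π / 3.15×10^7 s = 1.99×10^-7 s⁻¹.
Phase lag φ = arctan(Cω/λ) = arctan(147/30.07) = 1.37 rad.
Time lag = φ / ω = 1.37 / 1.99×10^-7 = 6.87×10^6 s = 79.6 days.

79.6 days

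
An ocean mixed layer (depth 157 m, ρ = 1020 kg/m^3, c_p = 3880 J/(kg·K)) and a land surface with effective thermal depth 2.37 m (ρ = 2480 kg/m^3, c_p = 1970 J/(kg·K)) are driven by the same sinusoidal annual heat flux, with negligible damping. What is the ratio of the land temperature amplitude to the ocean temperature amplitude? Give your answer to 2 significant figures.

C_ocean = 1020 × 3880 × 157 = 6.21×10^8 J/(m²·K).
C_land = 2480 × 1970 × 2.37 = 1.16×10^7 J/(m²·K).
Undamped amplitude ∝ 1/C, so A_land/A_ocean = C_ocean/C_land = 53.7.

54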